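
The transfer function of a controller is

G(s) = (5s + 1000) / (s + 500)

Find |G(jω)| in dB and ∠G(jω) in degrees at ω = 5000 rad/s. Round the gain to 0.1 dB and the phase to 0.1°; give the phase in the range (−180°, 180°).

Substitute s = j5000:
Numerator: 5(j5000) + 1000 = 1000 + j25000
Denominator: (j5000) + 500 = 500 + j5000
|N| = √(1000² + 25000²) ≈ 25020, ∠N ≈ 87.71°
|D| = √(500² + 5000²) ≈ 5024.9, ∠D ≈ 84.29°
|G| = 25020 / 5024.9 ≈ 4.9792
Gain = 20 log₁₀(4.9792) ≈ 13.94 dB
∠G = 87.71° − 84.29° = 3.42°

13.9 dB, 3.4°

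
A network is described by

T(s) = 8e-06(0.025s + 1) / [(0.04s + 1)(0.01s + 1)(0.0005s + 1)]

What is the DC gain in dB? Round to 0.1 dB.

-101.9 dB

T(0) = 8e-06 · 1 / 1 = 8e-06
20 log₁₀(8e-06) ≈ -101.94 dB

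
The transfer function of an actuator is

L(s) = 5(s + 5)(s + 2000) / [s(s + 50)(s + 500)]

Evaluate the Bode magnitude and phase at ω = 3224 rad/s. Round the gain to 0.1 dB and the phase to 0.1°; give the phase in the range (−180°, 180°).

-54.9 dB, -112.2°

At s = jω = j3224:
zero (s+5): 5 + j3224 → |·| = √(5²+3224²) = √10394201 ≈ 3224, ∠ = arctan(3224/5) ≈ 89.91°
zero (s+2000): 2000 + j3224 → |·| = √(2000²+3224²) = √14394176 ≈ 3794, ∠ = arctan(3224/2000) ≈ 58.19°
pole (s+50): 50 + j3224 → |·| = √(50²+3224²) = √10396676 ≈ 3224.4, ∠ = arctan(3224/50) ≈ 89.11°
pole (s+500): 500 + j3224 → |·| = √(500²+3224²) = √10644176 ≈ 3262.5, ∠ = arctan(3224/500) ≈ 81.18°
pole at origin: |s| = 3224, ∠ = 90.00° (in denominator)
|L| = 5 · 1.2232e+07 / 3.3915e+10 ≈ 0.0018033
Gain = 20 log₁₀(0.0018033) ≈ -54.88 dB
∠L = 148.10° − 260.29° = -112.19°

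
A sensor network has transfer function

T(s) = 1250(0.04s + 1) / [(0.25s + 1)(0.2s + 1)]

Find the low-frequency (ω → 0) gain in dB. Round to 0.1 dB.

T(0) = 1250 · 1 / 1 = 1250
20 log₁₀(1250) ≈ 61.94 dB

61.9 dB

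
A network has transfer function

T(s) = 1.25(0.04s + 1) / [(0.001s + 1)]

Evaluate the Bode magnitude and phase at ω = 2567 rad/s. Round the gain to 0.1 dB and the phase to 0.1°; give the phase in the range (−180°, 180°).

33.4 dB, 20.7°

At ω = 2567 rad/s:
zero (1 + j2567·0.04) = 1 + j102.68 → |·| ≈ 102.68, ∠ ≈ 89.44°
pole (1 + j2567·0.001) = 1 + j2.567 → |·| ≈ 2.7549, ∠ ≈ 68.72°
|T| = 1.25 · 102.68 / (2.7549) ≈ 46.59
Gain = 20 log₁₀(46.59) ≈ 33.37 dB
∠T = (89.44°) − (68.72°) = 20.72°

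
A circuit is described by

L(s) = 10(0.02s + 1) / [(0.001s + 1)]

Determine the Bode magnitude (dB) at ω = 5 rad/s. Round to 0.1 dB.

At ω = 5 rad/s:
zero (1 + j5·0.02) = 1 + j0.1 → |·| ≈ 1.005, ∠ ≈ 5.71°
pole (1 + j5·0.001) = 1 + j0.005 → |·| ≈ 1, ∠ ≈ 0.29°
|L| = 10 · 1.005 / (1) ≈ 10.05
Gain = 20 log₁₀(10.05) ≈ 20.04 dB

20.0 dB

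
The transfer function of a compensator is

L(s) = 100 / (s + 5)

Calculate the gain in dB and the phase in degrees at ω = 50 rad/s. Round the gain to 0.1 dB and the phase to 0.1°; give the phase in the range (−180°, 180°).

Substitute s = j50:
Numerator: 100 = 100 + j0
Denominator: (j50) + 5 = 5 + j50
|N| = √(100² + 0²) ≈ 100, ∠N ≈ 0.00°
|D| = √(5² + 50²) ≈ 50.249, ∠D ≈ 84.29°
|L| = 100 / 50.249 ≈ 1.9901
Gain = 20 log₁₀(1.9901) ≈ 5.98 dB
∠L = 0.00° − 84.29° = -84.29°

6.0 dB, -84.3°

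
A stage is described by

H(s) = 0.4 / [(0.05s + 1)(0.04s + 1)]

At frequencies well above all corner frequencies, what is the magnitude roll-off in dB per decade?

Each pole contributes −20 dB/decade at high frequency; each zero contributes +20 dB/decade.
Net: 0 zero(s) − 2 pole(s) → -40 dB/decade.

-40 dB/decade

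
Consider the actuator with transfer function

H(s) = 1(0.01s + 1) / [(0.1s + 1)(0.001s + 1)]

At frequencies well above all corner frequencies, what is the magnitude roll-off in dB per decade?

-20 dB/decade

Each pole contributes −20 dB/decade at high frequency; each zero contributes +20 dB/decade.
Net: 1 zero(s) − 2 pole(s) → -20 dB/decade.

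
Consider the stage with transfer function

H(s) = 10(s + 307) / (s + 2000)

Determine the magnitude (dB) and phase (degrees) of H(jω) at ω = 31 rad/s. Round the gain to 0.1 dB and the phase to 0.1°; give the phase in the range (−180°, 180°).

3.8 dB, 4.9°

At s = jω = j31:
zero (s+307): 307 + j31 → |·| = √(307²+31²) = √95210 ≈ 308.56, ∠ = arctan(31/307) ≈ 5.77°
pole (s+2000): 2000 + j31 → |·| = √(2000²+31²) = √4000961 ≈ 2000.2, ∠ = arctan(31/2000) ≈ 0.89°
|H| = 10 · 308.56 / 2000.2 ≈ 1.5426
Gain = 20 log₁₀(1.5426) ≈ 3.77 dB
∠H = 5.77° − 0.89° = 4.88°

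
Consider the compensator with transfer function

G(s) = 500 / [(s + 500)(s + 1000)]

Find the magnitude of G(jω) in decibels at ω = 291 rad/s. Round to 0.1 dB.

At s = jω = j291:
pole (s+500): 500 + j291 → |·| = √(500²+291²) = √334681 ≈ 578.52, ∠ = arctan(291/500) ≈ 30.20°
pole (s+1000): 1000 + j291 → |·| = √(1000²+291²) = √1084681 ≈ 1041.5, ∠ = arctan(291/1000) ≈ 16.22°
|G| = 500 / 6.0253e+05 ≈ 0.00082983
Gain = 20 log₁₀(0.00082983) ≈ -61.62 dB

-61.6 dB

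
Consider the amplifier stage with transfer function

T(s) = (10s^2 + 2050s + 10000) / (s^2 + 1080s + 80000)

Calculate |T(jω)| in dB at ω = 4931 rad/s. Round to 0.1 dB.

Substitute s = j4931:
Numerator: 10(j4931)^2 + 2050(j4931) + 10000 = -243137610 + j10108550
Denominator: (j4931)^2 + 1080(j4931) + 80000 = -24234761 + j5325480
|N| = √(243137610² + 10108550²) ≈ 2.4335e+08, ∠N ≈ 177.62°
|D| = √(24234761² + 5325480²) ≈ 2.4813e+07, ∠D ≈ 167.61°
|T| = 2.4335e+08 / 2.4813e+07 ≈ 9.8074
Gain = 20 log₁₀(9.8074) ≈ 19.83 dB

19.8 dB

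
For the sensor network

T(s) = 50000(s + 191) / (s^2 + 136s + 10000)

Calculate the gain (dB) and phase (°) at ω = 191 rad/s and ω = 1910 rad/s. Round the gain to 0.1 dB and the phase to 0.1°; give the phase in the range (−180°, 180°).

At s = jω = j191:
zero (s+191): 191 + j191 → |·| = √(191²+191²) = √72962 ≈ 270.11, ∠ = arctan(191/191) ≈ 45.00°
quadratic: (j191)² + 136·j191 + 10000 = -26481 + j25976 → |·| ≈ 37094, ∠ ≈ 135.55°
|T| = 50000 · 270.11 / 37094 ≈ 364.09
Gain = 20 log₁₀(364.09) ≈ 51.22 dB
∠T = 45.00° − 135.55° = -90.55°

At s = jω = j1910:
zero (s+191): 191 + j1910 → |·| = √(191²+1910²) = √3684581 ≈ 1919.5, ∠ = arctan(1910/191) ≈ 84.29°
quadratic: (j1910)² + 136·j1910 + 10000 = -3638100 + j259760 → |·| ≈ 3.6474e+06, ∠ ≈ 175.92°
|T| = 50000 · 1919.5 / 3.6474e+06 ≈ 26.313
Gain = 20 log₁₀(26.313) ≈ 28.40 dB
∠T = 84.29° − 175.92° = -91.63°

ω = 191: 51.2 dB, -90.6°; ω = 1910: 28.4 dB, -91.6°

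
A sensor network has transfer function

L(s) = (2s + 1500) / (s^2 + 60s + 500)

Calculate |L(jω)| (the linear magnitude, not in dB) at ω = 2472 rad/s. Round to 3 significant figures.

Substitute s = j2472:
Numerator: 2(j2472) + 1500 = 1500 + j4944
Denominator: (j2472)^2 + 60(j2472) + 500 = -6110284 + j148320
|N| = √(1500² + 4944²) ≈ 5166.5, ∠N ≈ 73.12°
|D| = √(6110284² + 148320²) ≈ 6.1121e+06, ∠D ≈ 178.61°
|L| = 5166.5 / 6.1121e+06 ≈ 0.00084529

0.000845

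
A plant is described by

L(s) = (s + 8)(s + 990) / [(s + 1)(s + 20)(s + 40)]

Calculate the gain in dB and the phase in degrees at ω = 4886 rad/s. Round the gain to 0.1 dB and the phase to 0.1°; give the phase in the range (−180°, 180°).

-73.6 dB, -100.8°

At s = jω = j4886:
zero (s+8): 8 + j4886 → |·| = √(8²+4886²) = √23873060 ≈ 4886, ∠ = arctan(4886/8) ≈ 89.91°
zero (s+990): 990 + j4886 → |·| = √(990²+4886²) = √24853096 ≈ 4985.3, ∠ = arctan(4886/990) ≈ 78.55°
pole (s+1): 1 + j4886 → |·| = √(1²+4886²) = √23872997 ≈ 4886, ∠ = arctan(4886/1) ≈ 89.99°
pole (s+20): 20 + j4886 → |·| = √(20²+4886²) = √23873396 ≈ 4886, ∠ = arctan(4886/20) ≈ 89.77°
pole (s+40): 40 + j4886 → |·| = √(40²+4886²) = √23874596 ≈ 4886.2, ∠ = arctan(4886/40) ≈ 89.53°
|L| = 1 · 2.4358e+07 / 1.1665e+11 ≈ 0.00020881
Gain = 20 log₁₀(0.00020881) ≈ -73.60 dB
∠L = 168.46° − 269.29° = -100.83°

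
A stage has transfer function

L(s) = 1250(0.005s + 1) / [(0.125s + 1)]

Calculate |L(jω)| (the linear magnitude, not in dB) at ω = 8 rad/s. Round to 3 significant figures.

At ω = 8 rad/s:
zero (1 + j8·0.005) = 1 + j0.04 → |·| ≈ 1.0008, ∠ ≈ 2.29°
pole (1 + j8·0.125) = 1 + j1 → |·| ≈ 1.4142, ∠ ≈ 45.00°
|L| = 1250 · 1.0008 / (1.4142) ≈ 884.6

885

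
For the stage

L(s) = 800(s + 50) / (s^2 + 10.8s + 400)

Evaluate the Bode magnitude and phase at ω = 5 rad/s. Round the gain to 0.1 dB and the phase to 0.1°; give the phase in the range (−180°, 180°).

At s = jω = j5:
zero (s+50): 50 + j5 → |·| = √(50²+5²) = √2525 ≈ 50.249, ∠ = arctan(5/50) ≈ 5.71°
quadratic: (j5)² + 10.8·j5 + 400 = 375 + j54 → |·| ≈ 378.87, ∠ ≈ 8.19°
|L| = 800 · 50.249 / 378.87 ≈ 106.1
Gain = 20 log₁₀(106.1) ≈ 40.51 dB
∠L = 5.71° − 8.19° = -2.48°

40.5 dB, -2.5°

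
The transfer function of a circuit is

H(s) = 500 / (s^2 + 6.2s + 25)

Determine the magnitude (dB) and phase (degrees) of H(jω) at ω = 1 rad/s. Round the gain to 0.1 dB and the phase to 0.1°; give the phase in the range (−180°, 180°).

At s = jω = j1:
quadratic: (j1)² + 6.2·j1 + 25 = 24 + j6.2 → |·| ≈ 24.788, ∠ ≈ 14.48°
|H| = 500 / 24.788 ≈ 20.171
Gain = 20 log₁₀(20.171) ≈ 26.09 dB
∠H = 0.00° − 14.48° = -14.48°

26.1 dB, -14.5°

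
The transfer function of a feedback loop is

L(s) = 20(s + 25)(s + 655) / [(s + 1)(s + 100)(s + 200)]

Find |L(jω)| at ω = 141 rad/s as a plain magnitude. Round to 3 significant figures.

At s = jω = j141:
zero (s+25): 25 + j141 → |·| = √(25²+141²) = √20506 ≈ 143.2, ∠ = arctan(141/25) ≈ 79.95°
zero (s+655): 655 + j141 → |·| = √(655²+141²) = √448906 ≈ 670, ∠ = arctan(141/655) ≈ 12.15°
pole (s+1): 1 + j141 → |·| = √(1²+141²) = √19882 ≈ 141, ∠ = arctan(141/1) ≈ 89.59°
pole (s+100): 100 + j141 → |·| = √(100²+141²) = √29881 ≈ 172.86, ∠ = arctan(141/100) ≈ 54.65°
pole (s+200): 200 + j141 → |·| = √(200²+141²) = √59881 ≈ 244.71, ∠ = arctan(141/200) ≈ 35.18°
|L| = 20 · 95944 / 5.9644e+06 ≈ 0.32172

0.322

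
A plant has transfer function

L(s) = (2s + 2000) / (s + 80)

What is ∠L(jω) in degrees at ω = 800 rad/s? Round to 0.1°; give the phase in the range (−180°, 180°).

-45.6°

Substitute s = j800:
Numerator: 2(j800) + 2000 = 2000 + j1600
Denominator: (j800) + 80 = 80 + j800
|N| = √(2000² + 1600²) ≈ 2561.2, ∠N ≈ 38.66°
|D| = √(80² + 800²) ≈ 803.99, ∠D ≈ 84.29°
∠L = 38.66° − 84.29° = -45.63°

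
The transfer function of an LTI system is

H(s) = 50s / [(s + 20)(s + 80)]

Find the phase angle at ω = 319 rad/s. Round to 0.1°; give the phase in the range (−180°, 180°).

At s = jω = j319:
zero at origin: s = j319 → |·| = 319, ∠ = 90.00°
pole (s+20): 20 + j319 → |·| = √(20²+319²) = √102161 ≈ 319.63, ∠ = arctan(319/20) ≈ 86.41°
pole (s+80): 80 + j319 → |·| = √(80²+319²) = √108161 ≈ 328.88, ∠ = arctan(319/80) ≈ 75.92°
∠H = 90.00° − 162.33° = -72.33°

-72.3°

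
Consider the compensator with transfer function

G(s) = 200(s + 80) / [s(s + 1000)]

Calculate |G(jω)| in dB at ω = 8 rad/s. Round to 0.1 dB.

6.1 dB

At s = jω = j8:
zero (s+80): 80 + j8 → |·| = √(80²+8²) = √6464 ≈ 80.399, ∠ = arctan(8/80) ≈ 5.71°
pole (s+1000): 1000 + j8 → |·| = √(1000²+8²) = √1000064 ≈ 1000, ∠ = arctan(8/1000) ≈ 0.46°
pole at origin: |s| = 8, ∠ = 90.00° (in denominator)
|G| = 200 · 80.399 / 8000 ≈ 2.01
Gain = 20 log₁₀(2.01) ≈ 6.06 dB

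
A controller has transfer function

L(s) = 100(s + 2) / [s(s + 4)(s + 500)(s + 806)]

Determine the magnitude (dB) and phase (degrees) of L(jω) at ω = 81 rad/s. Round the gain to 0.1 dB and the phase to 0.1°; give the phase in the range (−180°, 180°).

-110.4 dB, -103.5°

At s = jω = j81:
zero (s+2): 2 + j81 → |·| = √(2²+81²) = √6565 ≈ 81.025, ∠ = arctan(81/2) ≈ 88.59°
pole (s+4): 4 + j81 → |·| = √(4²+81²) = √6577 ≈ 81.099, ∠ = arctan(81/4) ≈ 87.17°
pole (s+500): 500 + j81 → |·| = √(500²+81²) = √256561 ≈ 506.52, ∠ = arctan(81/500) ≈ 9.20°
pole (s+806): 806 + j81 → |·| = √(806²+81²) = √656197 ≈ 810.06, ∠ = arctan(81/806) ≈ 5.74°
pole at origin: |s| = 81, ∠ = 90.00° (in denominator)
|L| = 100 · 81.025 / 2.6953e+09 ≈ 3.0062e-06
Gain = 20 log₁₀(3.0062e-06) ≈ -110.44 dB
∠L = 88.59° − 192.11° = -103.52°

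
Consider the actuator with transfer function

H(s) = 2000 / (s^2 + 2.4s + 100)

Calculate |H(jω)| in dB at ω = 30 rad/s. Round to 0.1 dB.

7.9 dB

At s = jω = j30:
quadratic: (j30)² + 2.4·j30 + 100 = -800 + j72 → |·| ≈ 803.23, ∠ ≈ 174.86°
|H| = 2000 / 803.23 ≈ 2.4899
Gain = 20 log₁₀(2.4899) ≈ 7.92 dB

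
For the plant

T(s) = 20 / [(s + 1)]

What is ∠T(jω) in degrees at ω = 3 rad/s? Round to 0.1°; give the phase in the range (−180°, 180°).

At ω = 3 rad/s:
pole (1 + j3·1) = 1 + j3 → |·| ≈ 3.1623, ∠ ≈ 71.57°
∠T = (0°) − (71.57°) = -71.57°

-71.6°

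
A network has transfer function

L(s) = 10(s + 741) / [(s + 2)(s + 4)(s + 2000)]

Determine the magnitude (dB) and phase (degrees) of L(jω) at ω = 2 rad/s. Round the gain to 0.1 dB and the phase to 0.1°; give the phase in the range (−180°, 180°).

At s = jω = j2:
zero (s+741): 741 + j2 → |·| = √(741²+2²) = √549085 ≈ 741, ∠ = arctan(2/741) ≈ 0.15°
pole (s+2): 2 + j2 → |·| = √(2²+2²) = √8 ≈ 2.8284, ∠ = arctan(2/2) ≈ 45.00°
pole (s+4): 4 + j2 → |·| = √(4²+2²) = √20 ≈ 4.4721, ∠ = arctan(2/4) ≈ 26.57°
pole (s+2000): 2000 + j2 → |·| = √(2000²+2²) = √4000004 ≈ 2000, ∠ = arctan(2/2000) ≈ 0.06°
|L| = 10 · 741 / 25298 ≈ 0.29291
Gain = 20 log₁₀(0.29291) ≈ -10.67 dB
∠L = 0.15° − 71.63° = -71.48°

-10.7 dB, -71.5°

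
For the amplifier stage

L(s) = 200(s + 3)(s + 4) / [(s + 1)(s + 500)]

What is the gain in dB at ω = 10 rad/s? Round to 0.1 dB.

13.0 dB

At s = jω = j10:
zero (s+3): 3 + j10 → |·| = √(3²+10²) = √109 ≈ 10.44, ∠ = arctan(10/3) ≈ 73.30°
zero (s+4): 4 + j10 → |·| = √(4²+10²) = √116 ≈ 10.77, ∠ = arctan(10/4) ≈ 68.20°
pole (s+1): 1 + j10 → |·| = √(1²+10²) = √101 ≈ 10.05, ∠ = arctan(10/1) ≈ 84.29°
pole (s+500): 500 + j10 → |·| = √(500²+10²) = √250100 ≈ 500.1, ∠ = arctan(10/500) ≈ 1.15°
|L| = 200 · 112.44 / 5026 ≈ 4.4743
Gain = 20 log₁₀(4.4743) ≈ 13.01 dB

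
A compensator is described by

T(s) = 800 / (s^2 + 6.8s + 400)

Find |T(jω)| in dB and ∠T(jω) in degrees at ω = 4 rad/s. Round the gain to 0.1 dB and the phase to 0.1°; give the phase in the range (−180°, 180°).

6.4 dB, -4.1°

At s = jω = j4:
quadratic: (j4)² + 6.8·j4 + 400 = 384 + j27.2 → |·| ≈ 384.96, ∠ ≈ 4.05°
|T| = 800 / 384.96 ≈ 2.0781
Gain = 20 log₁₀(2.0781) ≈ 6.35 dB
∠T = 0.00° − 4.05° = -4.05°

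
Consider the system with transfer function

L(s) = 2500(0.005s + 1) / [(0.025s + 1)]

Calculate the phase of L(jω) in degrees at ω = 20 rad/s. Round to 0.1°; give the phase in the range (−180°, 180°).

-20.9°

At ω = 20 rad/s:
zero (1 + j20·0.005) = 1 + j0.1 → |·| ≈ 1.005, ∠ ≈ 5.71°
pole (1 + j20·0.025) = 1 + j0.5 → |·| ≈ 1.118, ∠ ≈ 26.57°
∠L = (5.71°) − (26.57°) = -20.86°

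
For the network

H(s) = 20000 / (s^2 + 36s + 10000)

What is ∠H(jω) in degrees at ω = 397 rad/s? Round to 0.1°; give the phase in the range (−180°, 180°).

At s = jω = j397:
quadratic: (j397)² + 36·j397 + 10000 = -147609 + j14292 → |·| ≈ 1.483e+05, ∠ ≈ 174.47°
∠H = 0.00° − 174.47° = -174.47°

-174.5°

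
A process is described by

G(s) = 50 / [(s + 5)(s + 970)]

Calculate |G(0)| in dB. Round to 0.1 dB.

G(0) = 50 / (5·970) ≈ 0.010309
20 log₁₀(0.010309) ≈ -39.74 dB

-39.7 dB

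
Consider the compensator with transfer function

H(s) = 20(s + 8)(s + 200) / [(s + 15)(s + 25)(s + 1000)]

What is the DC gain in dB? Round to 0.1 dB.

-21.4 dB

H(0) = 20·8·200 / (15·25·1000) ≈ 0.085333
20 log₁₀(0.085333) ≈ -21.38 dB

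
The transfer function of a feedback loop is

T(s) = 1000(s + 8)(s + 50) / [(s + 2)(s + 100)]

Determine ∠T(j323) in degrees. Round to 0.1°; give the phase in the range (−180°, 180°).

7.3°

At s = jω = j323:
zero (s+8): 8 + j323 → |·| = √(8²+323²) = √104393 ≈ 323.1, ∠ = arctan(323/8) ≈ 88.58°
zero (s+50): 50 + j323 → |·| = √(50²+323²) = √106829 ≈ 326.85, ∠ = arctan(323/50) ≈ 81.20°
pole (s+2): 2 + j323 → |·| = √(2²+323²) = √104333 ≈ 323.01, ∠ = arctan(323/2) ≈ 89.65°
pole (s+100): 100 + j323 → |·| = √(100²+323²) = √114329 ≈ 338.13, ∠ = arctan(323/100) ≈ 72.80°
∠T = 169.78° − 162.45° = 7.33°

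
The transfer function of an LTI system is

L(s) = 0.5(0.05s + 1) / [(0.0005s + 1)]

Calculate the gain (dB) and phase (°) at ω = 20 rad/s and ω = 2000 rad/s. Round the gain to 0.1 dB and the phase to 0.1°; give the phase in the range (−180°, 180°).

At ω = 20 rad/s:
zero (1 + j20·0.05) = 1 + j1 → |·| ≈ 1.4142, ∠ ≈ 45.00°
pole (1 + j20·0.0005) = 1 + j0.01 → |·| ≈ 1, ∠ ≈ 0.57°
|L| = 0.5 · 1.4142 / (1) ≈ 0.7071
Gain = 20 log₁₀(0.7071) ≈ -3.01 dB
∠L = (45.00°) − (0.57°) = 44.43°

At ω = 2000 rad/s:
zero (1 + j2000·0.05) = 1 + j100 → |·| ≈ 100, ∠ ≈ 89.43°
pole (1 + j2000·0.0005) = 1 + j1 → |·| ≈ 1.4142, ∠ ≈ 45.00°
|L| = 0.5 · 100 / (1.4142) ≈ 35.356
Gain = 20 log₁₀(35.356) ≈ 30.97 dB
∠L = (89.43°) − (45.00°) = 44.43°

ω = 20: -3.0 dB, 44.4°; ω = 2000: 31.0 dB, 44.4°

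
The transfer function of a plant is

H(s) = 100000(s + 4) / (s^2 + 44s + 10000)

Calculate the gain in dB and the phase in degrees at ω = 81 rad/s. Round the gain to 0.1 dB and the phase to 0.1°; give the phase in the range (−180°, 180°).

64.3 dB, 41.2°

At s = jω = j81:
zero (s+4): 4 + j81 → |·| = √(4²+81²) = √6577 ≈ 81.099, ∠ = arctan(81/4) ≈ 87.17°
quadratic: (j81)² + 44·j81 + 10000 = 3439 + j3564 → |·| ≈ 4952.7, ∠ ≈ 46.02°
|H| = 100000 · 81.099 / 4952.7 ≈ 1637.5
Gain = 20 log₁₀(1637.5) ≈ 64.28 dB
∠H = 87.17° − 46.02° = 41.15°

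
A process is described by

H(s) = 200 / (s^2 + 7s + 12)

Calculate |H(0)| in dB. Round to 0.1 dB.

24.4 dB

H(0) = 200 / 12 ≈ 16.667
20 log₁₀(16.667) ≈ 24.44 dB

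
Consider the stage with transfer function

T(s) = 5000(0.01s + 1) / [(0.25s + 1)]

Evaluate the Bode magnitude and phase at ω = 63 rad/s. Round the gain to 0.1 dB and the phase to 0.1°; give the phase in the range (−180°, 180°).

51.5 dB, -54.2°

At ω = 63 rad/s:
zero (1 + j63·0.01) = 1 + j0.63 → |·| ≈ 1.1819, ∠ ≈ 32.21°
pole (1 + j63·0.25) = 1 + j15.75 → |·| ≈ 15.782, ∠ ≈ 86.37°
|T| = 5000 · 1.1819 / (15.782) ≈ 374.45
Gain = 20 log₁₀(374.45) ≈ 51.47 dB
∠T = (32.21°) − (86.37°) = -54.16°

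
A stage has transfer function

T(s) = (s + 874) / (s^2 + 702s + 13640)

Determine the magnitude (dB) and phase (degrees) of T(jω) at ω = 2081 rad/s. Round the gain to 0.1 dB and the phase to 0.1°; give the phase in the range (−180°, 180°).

-66.1 dB, -94.1°

Substitute s = j2081:
Numerator: (j2081) + 874 = 874 + j2081
Denominator: (j2081)^2 + 702(j2081) + 13640 = -4316921 + j1460862
|N| = √(874² + 2081²) ≈ 2257.1, ∠N ≈ 67.22°
|D| = √(4316921² + 1460862²) ≈ 4.5574e+06, ∠D ≈ 161.30°
|T| = 2257.1 / 4.5574e+06 ≈ 0.00049526
Gain = 20 log₁₀(0.00049526) ≈ -66.10 dB
∠T = 67.22° − 161.30° = -94.08°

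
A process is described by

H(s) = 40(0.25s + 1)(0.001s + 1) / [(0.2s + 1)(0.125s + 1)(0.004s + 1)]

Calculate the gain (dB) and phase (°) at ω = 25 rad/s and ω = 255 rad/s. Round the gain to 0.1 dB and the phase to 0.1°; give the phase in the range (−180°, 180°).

At ω = 25 rad/s:
zero (1 + j25·0.25) = 1 + j6.25 → |·| ≈ 6.3295, ∠ ≈ 80.91°
zero (1 + j25·0.001) = 1 + j0.025 → |·| ≈ 1.0003, ∠ ≈ 1.43°
pole (1 + j25·0.2) = 1 + j5 → |·| ≈ 5.099, ∠ ≈ 78.69°
pole (1 + j25·0.125) = 1 + j3.125 → |·| ≈ 3.2811, ∠ ≈ 72.26°
pole (1 + j25·0.004) = 1 + j0.1 → |·| ≈ 1.005, ∠ ≈ 5.71°
|H| = 40 · 6.3295 · 1.0003 / (5.099 · 3.2811 · 1.005) ≈ 15.062
Gain = 20 log₁₀(15.062) ≈ 23.56 dB
∠H = (80.91° + 1.43°) − (78.69° + 72.26° + 5.71°) = -74.32°

At ω = 255 rad/s:
zero (1 + j255·0.25) = 1 + j63.75 → |·| ≈ 63.758, ∠ ≈ 89.10°
zero (1 + j255·0.001) = 1 + j0.255 → |·| ≈ 1.032, ∠ ≈ 14.31°
pole (1 + j255·0.2) = 1 + j51 → |·| ≈ 51.01, ∠ ≈ 88.88°
pole (1 + j255·0.125) = 1 + j31.875 → |·| ≈ 31.891, ∠ ≈ 88.20°
pole (1 + j255·0.004) = 1 + j1.02 → |·| ≈ 1.4284, ∠ ≈ 45.57°
|H| = 40 · 63.758 · 1.032 / (51.01 · 31.891 · 1.4284) ≈ 1.1327
Gain = 20 log₁₀(1.1327) ≈ 1.08 dB
∠H = (89.10° + 14.31°) − (88.88° + 88.20° + 45.57°) = -119.24°

ω = 25: 23.6 dB, -74.3°; ω = 255: 1.1 dB, -119.2°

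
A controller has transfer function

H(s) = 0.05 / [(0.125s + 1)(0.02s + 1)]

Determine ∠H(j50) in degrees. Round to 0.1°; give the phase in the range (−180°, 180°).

-125.9°

At ω = 50 rad/s:
pole (1 + j50·0.125) = 1 + j6.25 → |·| ≈ 6.3295, ∠ ≈ 80.91°
pole (1 + j50·0.02) = 1 + j1 → |·| ≈ 1.4142, ∠ ≈ 45.00°
∠H = (0°) − (80.91° + 45.00°) = -125.91°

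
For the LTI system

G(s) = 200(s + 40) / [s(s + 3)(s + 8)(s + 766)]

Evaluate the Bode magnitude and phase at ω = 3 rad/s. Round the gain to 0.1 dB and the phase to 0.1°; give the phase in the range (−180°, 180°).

-20.3 dB, -151.5°

At s = jω = j3:
zero (s+40): 40 + j3 → |·| = √(40²+3²) = √1609 ≈ 40.112, ∠ = arctan(3/40) ≈ 4.29°
pole (s+3): 3 + j3 → |·| = √(3²+3²) = √18 ≈ 4.2426, ∠ = arctan(3/3) ≈ 45.00°
pole (s+8): 8 + j3 → |·| = √(8²+3²) = √73 ≈ 8.544, ∠ = arctan(3/8) ≈ 20.56°
pole (s+766): 766 + j3 → |·| = √(766²+3²) = √586765 ≈ 766.01, ∠ = arctan(3/766) ≈ 0.22°
pole at origin: |s| = 3, ∠ = 90.00° (in denominator)
|G| = 200 · 40.112 / 83301 ≈ 0.096306
Gain = 20 log₁₀(0.096306) ≈ -20.33 dB
∠G = 4.29° − 155.78° = -151.49°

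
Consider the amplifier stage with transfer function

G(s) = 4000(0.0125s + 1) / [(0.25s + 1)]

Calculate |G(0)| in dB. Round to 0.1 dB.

G(0) = 4000 · 1 / 1 = 4000
20 log₁₀(4000) ≈ 72.04 dB

72.0 dB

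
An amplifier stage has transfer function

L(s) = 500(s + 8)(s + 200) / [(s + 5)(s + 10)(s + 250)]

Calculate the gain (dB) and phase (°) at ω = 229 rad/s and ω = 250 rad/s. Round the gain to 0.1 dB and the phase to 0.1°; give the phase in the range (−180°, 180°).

At s = jω = j229:
zero (s+8): 8 + j229 → |·| = √(8²+229²) = √52505 ≈ 229.14, ∠ = arctan(229/8) ≈ 88.00°
zero (s+200): 200 + j229 → |·| = √(200²+229²) = √92441 ≈ 304.04, ∠ = arctan(229/200) ≈ 48.87°
pole (s+5): 5 + j229 → |·| = √(5²+229²) = √52466 ≈ 229.05, ∠ = arctan(229/5) ≈ 88.75°
pole (s+10): 10 + j229 → |·| = √(10²+229²) = √52541 ≈ 229.22, ∠ = arctan(229/10) ≈ 87.50°
pole (s+250): 250 + j229 → |·| = √(250²+229²) = √114941 ≈ 339.03, ∠ = arctan(229/250) ≈ 42.49°
|L| = 500 · 69668 / 1.78e+07 ≈ 1.957
Gain = 20 log₁₀(1.957) ≈ 5.83 dB
∠L = 136.87° − 218.74° = -81.87°

At s = jω = j250:
zero (s+8): 8 + j250 → |·| = √(8²+250²) = √62564 ≈ 250.13, ∠ = arctan(250/8) ≈ 88.17°
zero (s+200): 200 + j250 → |·| = √(200²+250²) = √102500 ≈ 320.16, ∠ = arctan(250/200) ≈ 51.34°
pole (s+5): 5 + j250 → |·| = √(5²+250²) = √62525 ≈ 250.05, ∠ = arctan(250/5) ≈ 88.85°
pole (s+10): 10 + j250 → |·| = √(10²+250²) = √62600 ≈ 250.2, ∠ = arctan(250/10) ≈ 87.71°
pole (s+250): 250 + j250 → |·| = √(250²+250²) = √125000 ≈ 353.55, ∠ = arctan(250/250) ≈ 45.00°
|L| = 500 · 80082 / 2.2119e+07 ≈ 1.8103
Gain = 20 log₁₀(1.8103) ≈ 5.16 dB
∠L = 139.51° − 221.56° = -82.05°

ω = 229: 5.8 dB, -81.9°; ω = 250: 5.2 dB, -82.1°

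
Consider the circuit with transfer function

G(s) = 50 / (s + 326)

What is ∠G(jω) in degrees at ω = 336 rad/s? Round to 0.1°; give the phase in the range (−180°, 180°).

Substitute s = j336:
Numerator: 50 = 50 + j0
Denominator: (j336) + 326 = 326 + j336
|N| = √(50² + 0²) ≈ 50, ∠N ≈ 0.00°
|D| = √(326² + 336²) ≈ 468.16, ∠D ≈ 45.87°
∠G = 0.00° − 45.87° = -45.87°

-45.9°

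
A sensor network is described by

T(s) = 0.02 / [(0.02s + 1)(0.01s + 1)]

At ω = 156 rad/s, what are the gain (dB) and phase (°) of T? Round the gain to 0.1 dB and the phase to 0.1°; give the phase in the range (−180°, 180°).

At ω = 156 rad/s:
pole (1 + j156·0.02) = 1 + j3.12 → |·| ≈ 3.2763, ∠ ≈ 72.23°
pole (1 + j156·0.01) = 1 + j1.56 → |·| ≈ 1.853, ∠ ≈ 57.34°
|T| = 0.02 · 1 / (3.2763 · 1.853) ≈ 0.0032944
Gain = 20 log₁₀(0.0032944) ≈ -49.64 dB
∠T = (0°) − (72.23° + 57.34°) = -129.57°

-49.6 dB, -129.6°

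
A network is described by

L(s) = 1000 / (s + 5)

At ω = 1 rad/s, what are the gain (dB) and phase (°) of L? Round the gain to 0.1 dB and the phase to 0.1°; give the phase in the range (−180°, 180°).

45.9 dB, -11.3°

Substitute s = j1:
Numerator: 1000 = 1000 + j0
Denominator: (j1) + 5 = 5 + j1
|N| = √(1000² + 0²) ≈ 1000, ∠N ≈ 0.00°
|D| = √(5² + 1²) ≈ 5.099, ∠D ≈ 11.31°
|L| = 1000 / 5.099 ≈ 196.12
Gain = 20 log₁₀(196.12) ≈ 45.85 dB
∠L = 0.00° − 11.31° = -11.31°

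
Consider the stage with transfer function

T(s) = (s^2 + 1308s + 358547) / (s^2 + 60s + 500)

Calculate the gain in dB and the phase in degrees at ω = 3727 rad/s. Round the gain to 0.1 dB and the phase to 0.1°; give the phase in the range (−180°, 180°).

Substitute s = j3727:
Numerator: (j3727)^2 + 1308(j3727) + 358547 = -13531982 + j4874916
Denominator: (j3727)^2 + 60(j3727) + 500 = -13890029 + j223620
|N| = √(13531982² + 4874916²) ≈ 1.4383e+07, ∠N ≈ 160.19°
|D| = √(13890029² + 223620²) ≈ 1.3892e+07, ∠D ≈ 179.08°
|T| = 1.4383e+07 / 1.3892e+07 ≈ 1.0353
Gain = 20 log₁₀(1.0353) ≈ 0.30 dB
∠T = 160.19° − 179.08° = -18.89°

0.3 dB, -18.9°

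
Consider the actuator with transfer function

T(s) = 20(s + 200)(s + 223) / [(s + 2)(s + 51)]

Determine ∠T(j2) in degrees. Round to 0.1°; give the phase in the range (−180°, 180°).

At s = jω = j2:
zero (s+200): 200 + j2 → |·| = √(200²+2²) = √40004 ≈ 200.01, ∠ = arctan(2/200) ≈ 0.57°
zero (s+223): 223 + j2 → |·| = √(223²+2²) = √49733 ≈ 223.01, ∠ = arctan(2/223) ≈ 0.51°
pole (s+2): 2 + j2 → |·| = √(2²+2²) = √8 ≈ 2.8284, ∠ = arctan(2/2) ≈ 45.00°
pole (s+51): 51 + j2 → |·| = √(51²+2²) = √2605 ≈ 51.039, ∠ = arctan(2/51) ≈ 2.25°
∠T = 1.08° − 47.25° = -46.17°

-46.2°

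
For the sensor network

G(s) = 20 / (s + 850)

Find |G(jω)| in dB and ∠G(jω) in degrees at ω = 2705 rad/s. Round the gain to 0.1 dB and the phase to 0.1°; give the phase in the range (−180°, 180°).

-43.0 dB, -72.6°

At s = jω = j2705:
pole (s+850): 850 + j2705 → |·| = √(850²+2705²) = √8039525 ≈ 2835.4, ∠ = arctan(2705/850) ≈ 72.56°
|G| = 20 / 2835.4 ≈ 0.0070537
Gain = 20 log₁₀(0.0070537) ≈ -43.03 dB
∠G = 0.00° − 72.56° = -72.56°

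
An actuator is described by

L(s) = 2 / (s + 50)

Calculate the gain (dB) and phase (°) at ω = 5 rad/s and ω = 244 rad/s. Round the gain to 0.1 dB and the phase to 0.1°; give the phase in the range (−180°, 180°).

ω = 5: -28.0 dB, -5.7°; ω = 244: -41.9 dB, -78.4°

At s = jω = j5:
pole (s+50): 50 + j5 → |·| = √(50²+5²) = √2525 ≈ 50.249, ∠ = arctan(5/50) ≈ 5.71°
|L| = 2 / 50.249 ≈ 0.039802
Gain = 20 log₁₀(0.039802) ≈ -28.00 dB
∠L = 0.00° − 5.71° = -5.71°

At s = jω = j244:
pole (s+50): 50 + j244 → |·| = √(50²+244²) = √62036 ≈ 249.07, ∠ = arctan(244/50) ≈ 78.42°
|L| = 2 / 249.07 ≈ 0.0080299
Gain = 20 log₁₀(0.0080299) ≈ -41.91 dB
∠L = 0.00° − 78.42° = -78.42°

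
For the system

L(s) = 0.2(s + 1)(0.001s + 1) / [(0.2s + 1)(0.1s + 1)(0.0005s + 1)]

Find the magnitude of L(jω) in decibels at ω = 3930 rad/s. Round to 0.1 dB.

At ω = 3930 rad/s:
zero (1 + j3930·1) = 1 + j3930 → |·| ≈ 3930, ∠ ≈ 89.99°
zero (1 + j3930·0.001) = 1 + j3.93 → |·| ≈ 4.0552, ∠ ≈ 75.72°
pole (1 + j3930·0.2) = 1 + j786 → |·| ≈ 786, ∠ ≈ 89.93°
pole (1 + j3930·0.1) = 1 + j393 → |·| ≈ 393, ∠ ≈ 89.85°
pole (1 + j3930·0.0005) = 1 + j1.965 → |·| ≈ 2.2048, ∠ ≈ 63.03°
|L| = 0.2 · 3930 · 4.0552 / (786 · 393 · 2.2048) ≈ 0.0046801
Gain = 20 log₁₀(0.0046801) ≈ -46.59 dB

-46.6 dB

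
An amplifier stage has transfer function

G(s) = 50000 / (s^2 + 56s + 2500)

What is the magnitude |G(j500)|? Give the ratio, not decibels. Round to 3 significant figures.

0.201

At s = jω = j500:
quadratic: (j500)² + 56·j500 + 2500 = -247500 + j28000 → |·| ≈ 2.4908e+05, ∠ ≈ 173.55°
|G| = 50000 / 2.4908e+05 ≈ 0.20074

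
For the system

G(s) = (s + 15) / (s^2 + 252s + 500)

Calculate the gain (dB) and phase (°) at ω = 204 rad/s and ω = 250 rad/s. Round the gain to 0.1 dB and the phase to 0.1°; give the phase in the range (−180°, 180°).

Substitute s = j204:
Numerator: (j204) + 15 = 15 + j204
Denominator: (j204)^2 + 252(j204) + 500 = -41116 + j51408
|N| = √(15² + 204²) ≈ 204.55, ∠N ≈ 85.79°
|D| = √(41116² + 51408²) ≈ 65828, ∠D ≈ 128.65°
|G| = 204.55 / 65828 ≈ 0.0031073
Gain = 20 log₁₀(0.0031073) ≈ -50.15 dB
∠G = 85.79° − 128.65° = -42.86°

Substitute s = j250:
Numerator: (j250) + 15 = 15 + j250
Denominator: (j250)^2 + 252(j250) + 500 = -62000 + j63000
|N| = √(15² + 250²) ≈ 250.45, ∠N ≈ 86.57°
|D| = √(62000² + 63000²) ≈ 88391, ∠D ≈ 134.54°
|G| = 250.45 / 88391 ≈ 0.0028334
Gain = 20 log₁₀(0.0028334) ≈ -50.95 dB
∠G = 86.57° − 134.54° = -47.97°

ω = 204: -50.2 dB, -42.9°; ω = 250: -51.0 dB, -48.0°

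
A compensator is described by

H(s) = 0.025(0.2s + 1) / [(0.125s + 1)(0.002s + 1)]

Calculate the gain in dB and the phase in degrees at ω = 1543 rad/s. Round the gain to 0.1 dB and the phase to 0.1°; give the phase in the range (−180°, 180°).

-38.2 dB, -71.9°

At ω = 1543 rad/s:
zero (1 + j1543·0.2) = 1 + j308.6 → |·| ≈ 308.6, ∠ ≈ 89.81°
pole (1 + j1543·0.125) = 1 + j192.875 → |·| ≈ 192.88, ∠ ≈ 89.70°
pole (1 + j1543·0.002) = 1 + j3.086 → |·| ≈ 3.244, ∠ ≈ 72.05°
|H| = 0.025 · 308.6 / (192.88 · 3.244) ≈ 0.01233
Gain = 20 log₁₀(0.01233) ≈ -38.18 dB
∠H = (89.81°) − (89.70° + 72.05°) = -71.94°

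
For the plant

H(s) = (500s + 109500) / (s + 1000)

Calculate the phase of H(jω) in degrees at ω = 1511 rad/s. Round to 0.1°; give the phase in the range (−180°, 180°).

Substitute s = j1511:
Numerator: 500(j1511) + 109500 = 109500 + j755500
Denominator: (j1511) + 1000 = 1000 + j1511
|N| = √(109500² + 755500²) ≈ 7.6339e+05, ∠N ≈ 81.75°
|D| = √(1000² + 1511²) ≈ 1811.9, ∠D ≈ 56.50°
∠H = 81.75° − 56.50° = 25.25°

25.3°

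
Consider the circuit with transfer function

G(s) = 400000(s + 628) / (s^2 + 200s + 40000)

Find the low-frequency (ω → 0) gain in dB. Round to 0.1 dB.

76.0 dB

G(0) = 400000·628 / 40000 = 6280
20 log₁₀(6280) ≈ 75.96 dB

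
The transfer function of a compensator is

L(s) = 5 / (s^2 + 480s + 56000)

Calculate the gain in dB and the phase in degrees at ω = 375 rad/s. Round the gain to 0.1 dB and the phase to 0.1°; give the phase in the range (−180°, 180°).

-92.0 dB, -115.2°

Substitute s = j375:
Numerator: 5 = 5 + j0
Denominator: (j375)^2 + 480(j375) + 56000 = -84625 + j180000
|N| = √(5² + 0²) ≈ 5, ∠N ≈ 0.00°
|D| = √(84625² + 180000²) ≈ 1.989e+05, ∠D ≈ 115.18°
|L| = 5 / 1.989e+05 ≈ 2.5138e-05
Gain = 20 log₁₀(2.5138e-05) ≈ -91.99 dB
∠L = 0.00° − 115.18° = -115.18°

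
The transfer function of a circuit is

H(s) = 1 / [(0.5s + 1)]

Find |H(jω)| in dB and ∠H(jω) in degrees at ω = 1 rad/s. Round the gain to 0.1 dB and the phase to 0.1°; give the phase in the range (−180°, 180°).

At ω = 1 rad/s:
pole (1 + j1·0.5) = 1 + j0.5 → |·| ≈ 1.118, ∠ ≈ 26.57°
|H| = 1 · 1 / (1.118) ≈ 0.89445
Gain = 20 log₁₀(0.89445) ≈ -0.97 dB
∠H = (0°) − (26.57°) = -26.57°

-1.0 dB, -26.6°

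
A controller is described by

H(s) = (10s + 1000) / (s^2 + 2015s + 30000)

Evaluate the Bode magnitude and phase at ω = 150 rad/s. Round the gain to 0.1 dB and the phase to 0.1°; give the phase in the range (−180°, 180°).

-44.5 dB, -32.3°

Substitute s = j150:
Numerator: 10(j150) + 1000 = 1000 + j1500
Denominator: (j150)^2 + 2015(j150) + 30000 = 7500 + j302250
|N| = √(1000² + 1500²) ≈ 1802.8, ∠N ≈ 56.31°
|D| = √(7500² + 302250²) ≈ 3.0234e+05, ∠D ≈ 88.58°
|H| = 1802.8 / 3.0234e+05 ≈ 0.0059628
Gain = 20 log₁₀(0.0059628) ≈ -44.49 dB
∠H = 56.31° − 88.58° = -32.27°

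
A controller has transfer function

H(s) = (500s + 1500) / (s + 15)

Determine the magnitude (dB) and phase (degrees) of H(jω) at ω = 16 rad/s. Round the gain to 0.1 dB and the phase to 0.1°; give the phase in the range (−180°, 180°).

51.4 dB, 32.5°

Substitute s = j16:
Numerator: 500(j16) + 1500 = 1500 + j8000
Denominator: (j16) + 15 = 15 + j16
|N| = √(1500² + 8000²) ≈ 8139.4, ∠N ≈ 79.38°
|D| = √(15² + 16²) ≈ 21.932, ∠D ≈ 46.85°
|H| = 8139.4 / 21.932 ≈ 371.12
Gain = 20 log₁₀(371.12) ≈ 51.39 dB
∠H = 79.38° − 46.85° = 32.53°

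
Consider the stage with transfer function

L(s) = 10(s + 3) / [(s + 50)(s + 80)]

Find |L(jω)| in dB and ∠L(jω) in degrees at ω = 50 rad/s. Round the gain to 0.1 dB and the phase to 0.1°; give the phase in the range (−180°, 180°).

At s = jω = j50:
zero (s+3): 3 + j50 → |·| = √(3²+50²) = √2509 ≈ 50.09, ∠ = arctan(50/3) ≈ 86.57°
pole (s+50): 50 + j50 → |·| = √(50²+50²) = √5000 ≈ 70.711, ∠ = arctan(50/50) ≈ 45.00°
pole (s+80): 80 + j50 → |·| = √(80²+50²) = √8900 ≈ 94.34, ∠ = arctan(50/80) ≈ 32.01°
|L| = 10 · 50.09 / 6670.9 ≈ 0.075087
Gain = 20 log₁₀(0.075087) ≈ -22.49 dB
∠L = 86.57° − 77.01° = 9.56°

-22.5 dB, 9.6°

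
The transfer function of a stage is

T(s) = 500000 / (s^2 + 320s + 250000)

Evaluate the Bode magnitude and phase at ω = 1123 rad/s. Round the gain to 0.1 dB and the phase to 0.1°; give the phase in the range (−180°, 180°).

At s = jω = j1123:
quadratic: (j1123)² + 320·j1123 + 250000 = -1011129 + j359360 → |·| ≈ 1.0731e+06, ∠ ≈ 160.43°
|T| = 500000 / 1.0731e+06 ≈ 0.46594
Gain = 20 log₁₀(0.46594) ≈ -6.63 dB
∠T = 0.00° − 160.43° = -160.43°

-6.6 dB, -160.4°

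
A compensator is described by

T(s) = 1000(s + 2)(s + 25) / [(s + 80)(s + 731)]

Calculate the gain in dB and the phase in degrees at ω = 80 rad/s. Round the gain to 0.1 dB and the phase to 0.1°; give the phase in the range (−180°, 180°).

At s = jω = j80:
zero (s+2): 2 + j80 → |·| = √(2²+80²) = √6404 ≈ 80.025, ∠ = arctan(80/2) ≈ 88.57°
zero (s+25): 25 + j80 → |·| = √(25²+80²) = √7025 ≈ 83.815, ∠ = arctan(80/25) ≈ 72.65°
pole (s+80): 80 + j80 → |·| = √(80²+80²) = √12800 ≈ 113.14, ∠ = arctan(80/80) ≈ 45.00°
pole (s+731): 731 + j80 → |·| = √(731²+80²) = √540761 ≈ 735.36, ∠ = arctan(80/731) ≈ 6.25°
|T| = 1000 · 6707.3 / 83199 ≈ 80.618
Gain = 20 log₁₀(80.618) ≈ 38.13 dB
∠T = 161.22° − 51.25° = 109.97°

38.1 dB, 110.0°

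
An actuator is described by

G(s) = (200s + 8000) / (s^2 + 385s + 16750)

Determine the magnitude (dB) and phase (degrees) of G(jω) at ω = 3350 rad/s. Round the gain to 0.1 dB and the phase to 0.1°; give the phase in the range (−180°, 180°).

-24.5 dB, -84.1°

Substitute s = j3350:
Numerator: 200(j3350) + 8000 = 8000 + j670000
Denominator: (j3350)^2 + 385(j3350) + 16750 = -11205750 + j1289750
|N| = √(8000² + 670000²) ≈ 6.7005e+05, ∠N ≈ 89.32°
|D| = √(11205750² + 1289750²) ≈ 1.128e+07, ∠D ≈ 173.43°
|G| = 6.7005e+05 / 1.128e+07 ≈ 0.059402
Gain = 20 log₁₀(0.059402) ≈ -24.52 dB
∠G = 89.32° − 173.43° = -84.11°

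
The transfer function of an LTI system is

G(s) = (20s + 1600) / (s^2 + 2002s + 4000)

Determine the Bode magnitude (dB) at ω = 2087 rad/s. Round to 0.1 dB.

-43.2 dB

Substitute s = j2087:
Numerator: 20(j2087) + 1600 = 1600 + j41740
Denominator: (j2087)^2 + 2002(j2087) + 4000 = -4351569 + j4178174
|N| = √(1600² + 41740²) ≈ 41771, ∠N ≈ 87.80°
|D| = √(4351569² + 4178174²) ≈ 6.0327e+06, ∠D ≈ 136.16°
|G| = 41771 / 6.0327e+06 ≈ 0.0069241
Gain = 20 log₁₀(0.0069241) ≈ -43.19 dB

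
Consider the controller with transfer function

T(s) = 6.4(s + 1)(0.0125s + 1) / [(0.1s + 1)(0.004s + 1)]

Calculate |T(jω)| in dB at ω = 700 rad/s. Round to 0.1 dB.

At ω = 700 rad/s:
zero (1 + j700·1) = 1 + j700 → |·| ≈ 700, ∠ ≈ 89.92°
zero (1 + j700·0.0125) = 1 + j8.75 → |·| ≈ 8.807, ∠ ≈ 83.48°
pole (1 + j700·0.1) = 1 + j70 → |·| ≈ 70.007, ∠ ≈ 89.18°
pole (1 + j700·0.004) = 1 + j2.8 → |·| ≈ 2.9732, ∠ ≈ 70.35°
|T| = 6.4 · 700 · 8.807 / (70.007 · 2.9732) ≈ 189.56
Gain = 20 log₁₀(189.56) ≈ 45.55 dB

45.6 dB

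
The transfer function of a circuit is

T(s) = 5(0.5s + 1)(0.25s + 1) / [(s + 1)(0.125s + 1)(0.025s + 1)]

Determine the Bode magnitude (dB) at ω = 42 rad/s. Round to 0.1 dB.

10.6 dB

At ω = 42 rad/s:
zero (1 + j42·0.5) = 1 + j21 → |·| ≈ 21.024, ∠ ≈ 87.27°
zero (1 + j42·0.25) = 1 + j10.5 → |·| ≈ 10.548, ∠ ≈ 84.56°
pole (1 + j42·1) = 1 + j42 → |·| ≈ 42.012, ∠ ≈ 88.64°
pole (1 + j42·0.125) = 1 + j5.25 → |·| ≈ 5.3444, ∠ ≈ 79.22°
pole (1 + j42·0.025) = 1 + j1.05 → |·| ≈ 1.45, ∠ ≈ 46.40°
|T| = 5 · 21.024 · 10.548 / (42.012 · 5.3444 · 1.45) ≈ 3.4058
Gain = 20 log₁₀(3.4058) ≈ 10.64 dB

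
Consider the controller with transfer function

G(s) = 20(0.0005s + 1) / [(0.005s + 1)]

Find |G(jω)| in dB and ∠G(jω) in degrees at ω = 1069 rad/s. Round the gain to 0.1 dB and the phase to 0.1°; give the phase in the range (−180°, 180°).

12.4 dB, -51.3°

At ω = 1069 rad/s:
zero (1 + j1069·0.0005) = 1 + j0.5345 → |·| ≈ 1.1339, ∠ ≈ 28.12°
pole (1 + j1069·0.005) = 1 + j5.345 → |·| ≈ 5.4377, ∠ ≈ 79.40°
|G| = 20 · 1.1339 / (5.4377) ≈ 4.1705
Gain = 20 log₁₀(4.1705) ≈ 12.40 dB
∠G = (28.12°) − (79.40°) = -51.28°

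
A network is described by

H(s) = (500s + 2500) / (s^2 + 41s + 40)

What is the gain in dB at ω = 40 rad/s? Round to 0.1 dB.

19.0 dB

Substitute s = j40:
Numerator: 500(j40) + 2500 = 2500 + j20000
Denominator: (j40)^2 + 41(j40) + 40 = -1560 + j1640
|N| = √(2500² + 20000²) ≈ 20156, ∠N ≈ 82.87°
|D| = √(1560² + 1640²) ≈ 2263.4, ∠D ≈ 133.57°
|H| = 20156 / 2263.4 ≈ 8.9052
Gain = 20 log₁₀(8.9052) ≈ 18.99 dB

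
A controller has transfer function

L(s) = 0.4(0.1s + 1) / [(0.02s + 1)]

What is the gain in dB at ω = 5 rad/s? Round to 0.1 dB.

-7.0 dB

At ω = 5 rad/s:
zero (1 + j5·0.1) = 1 + j0.5 → |·| ≈ 1.118, ∠ ≈ 26.57°
pole (1 + j5·0.02) = 1 + j0.1 → |·| ≈ 1.005, ∠ ≈ 5.71°
|L| = 0.4 · 1.118 / (1.005) ≈ 0.44498
Gain = 20 log₁₀(0.44498) ≈ -7.03 dB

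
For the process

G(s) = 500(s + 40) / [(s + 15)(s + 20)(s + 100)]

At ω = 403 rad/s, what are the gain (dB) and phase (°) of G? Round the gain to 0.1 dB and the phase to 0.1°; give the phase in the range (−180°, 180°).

At s = jω = j403:
zero (s+40): 40 + j403 → |·| = √(40²+403²) = √164009 ≈ 404.98, ∠ = arctan(403/40) ≈ 84.33°
pole (s+15): 15 + j403 → |·| = √(15²+403²) = √162634 ≈ 403.28, ∠ = arctan(403/15) ≈ 87.87°
pole (s+20): 20 + j403 → |·| = √(20²+403²) = √162809 ≈ 403.5, ∠ = arctan(403/20) ≈ 87.16°
pole (s+100): 100 + j403 → |·| = √(100²+403²) = √172409 ≈ 415.22, ∠ = arctan(403/100) ≈ 76.06°
|G| = 500 · 404.98 / 6.7566e+07 ≈ 0.0029969
Gain = 20 log₁₀(0.0029969) ≈ -50.47 dB
∠G = 84.33° − 251.09° = -166.76°

-50.5 dB, -166.8°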